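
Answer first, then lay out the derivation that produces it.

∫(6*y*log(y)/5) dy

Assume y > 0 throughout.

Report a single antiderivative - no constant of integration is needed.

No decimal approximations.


The answer is 3*y**2*log(y)/5 - 3*y**2/10.
Step 1. Integrate ∫(6*y*log(y)/5) dy by parts with u = log(y), dv = (6*y/5) dy, so v = 3*y**2/5 [assuming y > 0]: now 3*y**2*log(y)/5 + ∫(-3*y/5) dy.
Step 2. Evaluate the standard form: now 3*y**2*log(y)/5 - 3*y**2/10.
Answer: 3*y**2*log(y)/5 - 3*y**2/10.


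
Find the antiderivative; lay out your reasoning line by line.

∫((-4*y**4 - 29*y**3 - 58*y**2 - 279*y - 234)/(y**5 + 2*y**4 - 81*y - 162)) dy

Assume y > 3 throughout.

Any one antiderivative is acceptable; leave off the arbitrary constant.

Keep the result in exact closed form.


Step 1. Decompose ∫((-4*y**4 - 29*y**3 - 58*y**2 - 279*y - 234)/(y**5 + 2*y**4 - 81*y - 162)) dy by partial fractions, (-4*y**4 - 29*y**3 - 58*y**2 - 279*y - 234)/(y**5 + 2*y**4 - 81*y - 162) = 1/(y**2 + 9) + 5/(y + 3) - 4/(y + 2) - 5/(y - 3): now ∫(-5/(y - 3)) dy + ∫(-4/(y + 2)) dy + ∫(5/(y + 3)) dy + ∫(1/(y**2 + 9)) dy.
Step 2. Evaluate the standard form [assuming y > -3]: now 5*log(y + 3) + ∫(-5/(y - 3)) dy + ∫(-4/(y + 2)) dy + ∫(1/(y**2 + 9)) dy.
Step 3. Evaluate the standard form [assuming y > -2]: now -4*log(y + 2) + 5*log(y + 3) + ∫(-5/(y - 3)) dy + ∫(1/(y**2 + 9)) dy.
Step 4. Evaluate the standard form [assuming y > 3]: now -5*log(y - 3) - 4*log(y + 2) + 5*log(y + 3) + ∫(1/(y**2 + 9)) dy.
Step 5. Evaluate the standard form: now -5*log(y - 3) - 4*log(y + 2) + 5*log(y + 3) + atan(y/3)/3.
Answer: -5*log(y - 3) - 4*log(y + 2) + 5*log(y + 3) + atan(y/3)/3.


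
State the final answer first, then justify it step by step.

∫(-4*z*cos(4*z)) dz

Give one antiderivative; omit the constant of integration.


The answer is -z*sin(4*z) - cos(4*z)/4.
Step 1. Integrate ∫(-4*z*cos(4*z)) dz by parts with u = z, dv = (-4*cos(4*z)) dz, so v = -sin(4*z): now -z*sin(4*z) + ∫(sin(4*z)) dz.
Step 2. Evaluate the standard form: now -z*sin(4*z) - cos(4*z)/4.
Answer: -z*sin(4*z) - cos(4*z)/4.


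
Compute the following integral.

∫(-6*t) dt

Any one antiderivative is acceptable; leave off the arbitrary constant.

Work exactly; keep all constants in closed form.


Answer: -3*t**2.


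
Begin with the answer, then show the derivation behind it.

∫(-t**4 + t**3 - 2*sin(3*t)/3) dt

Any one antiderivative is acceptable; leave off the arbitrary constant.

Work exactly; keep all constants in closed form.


The answer is -t**5/5 + t**4/4 + 2*cos(3*t)/9.
Step 1. Rewrite: now ∫(t**3) dt + ∫(-t**4) dt + ∫(-2*sin(3*t)/3) dt.
Step 2. Evaluate the standard form: now t**4/4 + ∫(-t**4) dt + ∫(-2*sin(3*t)/3) dt.
Step 3. Evaluate the standard form: now -t**5/5 + t**4/4 + ∫(-2*sin(3*t)/3) dt.
Step 4. Evaluate the standard form: now -t**5/5 + t**4/4 + 2*cos(3*t)/9.
Answer: -t**5/5 + t**4/4 + 2*cos(3*t)/9.


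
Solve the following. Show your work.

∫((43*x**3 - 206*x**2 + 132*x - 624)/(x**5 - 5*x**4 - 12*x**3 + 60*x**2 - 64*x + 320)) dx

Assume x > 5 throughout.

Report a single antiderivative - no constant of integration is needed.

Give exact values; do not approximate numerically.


Step 1. Decompose ∫((43*x**3 - 206*x**2 + 132*x - 624)/(x**5 - 5*x**4 - 12*x**3 + 60*x**2 - 64*x + 320)) dx by partial fractions, (43*x**3 - 206*x**2 + 132*x - 624)/(x**5 - 5*x**4 - 12*x**3 + 60*x**2 - 64*x + 320) = 2/(x**2 + 4) - 5/(x + 4) + 4/(x - 4) + 1/(x - 5): now ∫(1/(x - 5)) dx + ∫(4/(x - 4)) dx + ∫(-5/(x + 4)) dx + ∫(2/(x**2 + 4)) dx.
Step 2. Evaluate the standard form [assuming x > 5]: now log(x - 5) + ∫(4/(x - 4)) dx + ∫(-5/(x + 4)) dx + ∫(2/(x**2 + 4)) dx.
Step 3. Evaluate the standard form [assuming x > -4]: now log(x - 5) - 5*log(x + 4) + ∫(4/(x - 4)) dx + ∫(2/(x**2 + 4)) dx.
Step 4. Evaluate the standard form [assuming x > 4]: now log(x - 5) + 4*log(x - 4) - 5*log(x + 4) + ∫(2/(x**2 + 4)) dx.
Step 5. Evaluate the standard form: now log(x - 5) + 4*log(x - 4) - 5*log(x + 4) + atan(x/2).
Answer: log(x - 5) + 4*log(x - 4) - 5*log(x + 4) + atan(x/2).


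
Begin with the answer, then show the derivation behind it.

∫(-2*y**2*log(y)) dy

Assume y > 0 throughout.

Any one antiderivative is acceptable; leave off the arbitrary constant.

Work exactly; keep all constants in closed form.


The answer is -2*y**3*log(y)/3 + 2*y**3/9.
Step 1. Integrate ∫(-2*y**2*log(y)) dy by parts with u = log(y), dv = (-2*y**2) dy, so v = -2*y**3/3 [assuming y > 0]: now -2*y**3*log(y)/3 + ∫(2*y**2/3) dy.
Step 2. Evaluate the standard form: now -2*y**3*log(y)/3 + 2*y**3/9.
Answer: -2*y**3*log(y)/3 + 2*y**3/9.


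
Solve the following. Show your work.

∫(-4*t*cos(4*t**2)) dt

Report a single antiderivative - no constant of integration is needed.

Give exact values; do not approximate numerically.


Step 1. Substitute u = t**2, turning ∫(-4*t*cos(4*t**2)) dt into ∫(-2*cos(4*u)) du: now ∫(-2*cos(4*u)) du.
Step 2. Evaluate the standard form: now -sin(4*u)/2.
Step 3. Substitute back u = t**2: now -sin(4*t**2)/2.
Answer: -sin(4*t**2)/2.


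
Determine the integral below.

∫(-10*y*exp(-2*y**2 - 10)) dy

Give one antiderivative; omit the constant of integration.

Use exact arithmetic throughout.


Answer: 5*exp(-2*y**2 - 10)/2.


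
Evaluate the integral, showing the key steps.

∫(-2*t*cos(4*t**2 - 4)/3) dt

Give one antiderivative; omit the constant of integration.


Step 1. Substitute u = t**2 - 1, turning ∫(-2*t*cos(4*t**2 - 4)/3) dt into ∫(-cos(4*u)/3) du: now ∫(-cos(4*u)/3) du.
Step 2. Evaluate the standard form: now -sin(4*u)/12.
Step 3. Substitute back u = t**2 - 1: now -sin(4*t**2 - 4)/12.
Answer: -sin(4*t**2 - 4)/12.


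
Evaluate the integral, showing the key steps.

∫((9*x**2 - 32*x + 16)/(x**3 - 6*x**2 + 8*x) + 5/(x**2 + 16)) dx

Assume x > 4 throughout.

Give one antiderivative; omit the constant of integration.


Step 1. Rewrite: now ∫((9*x**2 - 32*x + 16)/(x**3 - 6*x**2 + 8*x)) dx + ∫(5/(x**2 + 16)) dx.
Step 2. Evaluate the standard form: now 5*atan(x/4)/4 + ∫((9*x**2 - 32*x + 16)/(x**3 - 6*x**2 + 8*x)) dx.
Step 3. Decompose ∫((9*x**2 - 32*x + 16)/(x**3 - 6*x**2 + 8*x)) dx by partial fractions, (9*x**2 - 32*x + 16)/(x**3 - 6*x**2 + 8*x) = 3/(x - 2) + 4/(x - 4) + 2/x: now 5*atan(x/4)/4 + ∫(2/x) dx + ∫(4/(x - 4)) dx + ∫(3/(x - 2)) dx.
Step 4. Evaluate the standard form [assuming x > 2]: now 3*log(x - 2) + 5*atan(x/4)/4 + ∫(2/x) dx + ∫(4/(x - 4)) dx.
Step 5. Evaluate the standard form [assuming x > 0]: now 2*log(x) + 3*log(x - 2) + 5*atan(x/4)/4 + ∫(4/(x - 4)) dx.
Step 6. Evaluate the standard form [assuming x > 4]: now 2*log(x) + 4*log(x - 4) + 3*log(x - 2) + 5*atan(x/4)/4.
Answer: 2*log(x) + 4*log(x - 4) + 3*log(x - 2) + 5*atan(x/4)/4.


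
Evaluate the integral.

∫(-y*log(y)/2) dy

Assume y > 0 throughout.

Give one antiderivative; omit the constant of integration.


Answer: -y**2*log(y)/4 + y**2/8.


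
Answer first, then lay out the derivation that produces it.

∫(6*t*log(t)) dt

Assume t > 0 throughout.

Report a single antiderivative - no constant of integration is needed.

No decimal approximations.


The answer is 3*t**2*log(t) - 3*t**2/2.
Step 1. Integrate ∫(6*t*log(t)) dt by parts with u = log(t), dv = (6*t) dt, so v = 3*t**2 [assuming t > 0]: now 3*t**2*log(t) + ∫(-3*t) dt.
Step 2. Evaluate the standard form: now 3*t**2*log(t) - 3*t**2/2.
Answer: 3*t**2*log(t) - 3*t**2/2.


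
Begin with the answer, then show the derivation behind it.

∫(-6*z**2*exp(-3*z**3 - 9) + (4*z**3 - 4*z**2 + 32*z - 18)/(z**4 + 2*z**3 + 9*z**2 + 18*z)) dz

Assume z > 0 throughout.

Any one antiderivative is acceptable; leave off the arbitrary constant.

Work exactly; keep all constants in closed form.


The answer is 2*exp(-3*z**3 - 9)/3 - log(z) + 5*log(z + 2) - 2*atan(z/3)/3.
Step 1. Rewrite: now ∫(-6*z**2*exp(-3*z**3 - 9)) dz + ∫((4*z**3 - 4*z**2 + 32*z - 18)/(z**4 + 2*z**3 + 9*z**2 + 18*z)) dz.
Step 2. Substitute u = z**3 + 3, turning ∫(-6*z**2*exp(-3*z**3 - 9)) dz into ∫(-2*exp(-3*u)) du: now ∫((4*z**3 - 4*z**2 + 32*z - 18)/(z**4 + 2*z**3 + 9*z**2 + 18*z)) dz + ∫(-2*exp(-3*u)) du.
Step 3. Evaluate the standard form: now ∫((4*z**3 - 4*z**2 + 32*z - 18)/(z**4 + 2*z**3 + 9*z**2 + 18*z)) dz + 2*exp(-3*u)/3.
Step 4. Substitute back u = z**3 + 3: now 2*exp(-3*z**3 - 9)/3 + ∫((4*z**3 - 4*z**2 + 32*z - 18)/(z**4 + 2*z**3 + 9*z**2 + 18*z)) dz.
Step 5. Decompose ∫((4*z**3 - 4*z**2 + 32*z - 18)/(z**4 + 2*z**3 + 9*z**2 + 18*z)) dz by partial fractions, (4*z**3 - 4*z**2 + 32*z - 18)/(z**4 + 2*z**3 + 9*z**2 + 18*z) = -2/(z**2 + 9) + 5/(z + 2) - 1/z: now 2*exp(-3*z**3 - 9)/3 + ∫(-1/z) dz + ∫(5/(z + 2)) dz + ∫(-2/(z**2 + 9)) dz.
Step 6. Evaluate the standard form [assuming z > -2]: now 2*exp(-3*z**3 - 9)/3 + 5*log(z + 2) + ∫(-1/z) dz + ∫(-2/(z**2 + 9)) dz.
Step 7. Evaluate the standard form [assuming z > 0]: now 2*exp(-3*z**3 - 9)/3 - log(z) + 5*log(z + 2) + ∫(-2/(z**2 + 9)) dz.
Step 8. Evaluate the standard form: now 2*exp(-3*z**3 - 9)/3 - log(z) + 5*log(z + 2) - 2*atan(z/3)/3.
Answer: 2*exp(-3*z**3 - 9)/3 - log(z) + 5*log(z + 2) - 2*atan(z/3)/3.


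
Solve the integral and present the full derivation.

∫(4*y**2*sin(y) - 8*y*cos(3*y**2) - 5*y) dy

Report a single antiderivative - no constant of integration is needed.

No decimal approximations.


Step 1. Rewrite: now ∫(-5*y) dy + ∫(-8*y*cos(3*y**2)) dy + ∫(4*y**2*sin(y)) dy.
Step 2. Integrate ∫(4*y**2*sin(y)) dy by parts with u = y**2, dv = (4*sin(y)) dy, so v = -4*cos(y): now -4*y**2*cos(y) + ∫(-5*y) dy + ∫(8*y*cos(y)) dy + ∫(-8*y*cos(3*y**2)) dy.
Step 3. Integrate ∫(8*y*cos(y)) dy by parts with u = y, dv = (8*cos(y)) dy, so v = 8*sin(y): now -4*y**2*cos(y) + 8*y*sin(y) + ∫(-5*y) dy + ∫(-8*y*cos(3*y**2)) dy + ∫(-8*sin(y)) dy.
Step 4. Evaluate the standard form: now -4*y**2*cos(y) + 8*y*sin(y) + 8*cos(y) + ∫(-5*y) dy + ∫(-8*y*cos(3*y**2)) dy.
Step 5. Substitute u = y**2, turning ∫(-8*y*cos(3*y**2)) dy into ∫(-4*cos(3*u)) du: now -4*y**2*cos(y) + 8*y*sin(y) + 8*cos(y) + ∫(-5*y) dy + ∫(-4*cos(3*u)) du.
Step 6. Evaluate the standard form: now -4*y**2*cos(y) + 8*y*sin(y) - 4*sin(3*u)/3 + 8*cos(y) + ∫(-5*y) dy.
Step 7. Substitute back u = y**2: now -4*y**2*cos(y) + 8*y*sin(y) - 4*sin(3*y**2)/3 + 8*cos(y) + ∫(-5*y) dy.
Step 8. Evaluate the standard form: now -4*y**2*cos(y) - 5*y**2/2 + 8*y*sin(y) - 4*sin(3*y**2)/3 + 8*cos(y).
Answer: -4*y**2*cos(y) - 5*y**2/2 + 8*y*sin(y) - 4*sin(3*y**2)/3 + 8*cos(y).


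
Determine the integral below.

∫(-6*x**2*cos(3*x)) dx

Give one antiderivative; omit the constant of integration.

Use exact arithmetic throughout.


Answer: -2*x**2*sin(3*x) - 4*x*cos(3*x)/3 + 4*sin(3*x)/9.


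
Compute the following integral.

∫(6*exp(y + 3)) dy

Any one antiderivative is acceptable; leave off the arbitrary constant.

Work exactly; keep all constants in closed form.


Answer: 6*exp(y + 3).


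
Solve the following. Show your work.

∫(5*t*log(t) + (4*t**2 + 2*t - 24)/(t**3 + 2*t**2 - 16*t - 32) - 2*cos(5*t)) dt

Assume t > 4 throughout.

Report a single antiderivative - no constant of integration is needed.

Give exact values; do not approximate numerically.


Step 1. Rewrite: now ∫(5*t*log(t)) dt + ∫((4*t**2 + 2*t - 24)/(t**3 + 2*t**2 - 16*t - 32)) dt + ∫(-2*cos(5*t)) dt.
Step 2. Evaluate the standard form: now -2*sin(5*t)/5 + ∫(5*t*log(t)) dt + ∫((4*t**2 + 2*t - 24)/(t**3 + 2*t**2 - 16*t - 32)) dt.
Step 3. Integrate ∫(5*t*log(t)) dt by parts with u = log(t), dv = (5*t) dt, so v = 5*t**2/2 [assuming t > 0]: now 5*t**2*log(t)/2 - 2*sin(5*t)/5 + ∫(-5*t/2) dt + ∫((4*t**2 + 2*t - 24)/(t**3 + 2*t**2 - 16*t - 32)) dt.
Step 4. Evaluate the standard form: now 5*t**2*log(t)/2 - 5*t**2/4 - 2*sin(5*t)/5 + ∫((4*t**2 + 2*t - 24)/(t**3 + 2*t**2 - 16*t - 32)) dt.
Step 5. Decompose ∫((4*t**2 + 2*t - 24)/(t**3 + 2*t**2 - 16*t - 32)) dt by partial fractions, (4*t**2 + 2*t - 24)/(t**3 + 2*t**2 - 16*t - 32) = 2/(t + 4) + 1/(t + 2) + 1/(t - 4): now 5*t**2*log(t)/2 - 5*t**2/4 - 2*sin(5*t)/5 + ∫(1/(t - 4)) dt + ∫(1/(t + 2)) dt + ∫(2/(t + 4)) dt.
Step 6. Evaluate the standard form [assuming t > -2]: now 5*t**2*log(t)/2 - 5*t**2/4 + log(t + 2) - 2*sin(5*t)/5 + ∫(1/(t - 4)) dt + ∫(2/(t + 4)) dt.
Step 7. Evaluate the standard form [assuming t > -4]: now 5*t**2*log(t)/2 - 5*t**2/4 + log(t + 2) + 2*log(t + 4) - 2*sin(5*t)/5 + ∫(1/(t - 4)) dt.
Step 8. Evaluate the standard form [assuming t > 4]: now 5*t**2*log(t)/2 - 5*t**2/4 + log(t - 4) + log(t + 2) + 2*log(t + 4) - 2*sin(5*t)/5.
Answer: 5*t**2*log(t)/2 - 5*t**2/4 + log(t - 4) + log(t + 2) + 2*log(t + 4) - 2*sin(5*t)/5.


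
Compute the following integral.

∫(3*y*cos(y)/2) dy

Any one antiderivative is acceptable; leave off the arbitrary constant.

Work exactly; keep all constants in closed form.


Answer: 3*y*sin(y)/2 + 3*cos(y)/2.


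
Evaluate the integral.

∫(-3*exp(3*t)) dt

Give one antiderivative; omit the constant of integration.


Answer: -exp(3*t).


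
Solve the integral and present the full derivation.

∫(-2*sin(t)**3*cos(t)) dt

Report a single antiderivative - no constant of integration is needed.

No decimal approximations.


Step 1. Substitute u = sin(t), turning ∫(-2*sin(t)**3*cos(t)) dt into ∫(-2*u**3) du: now ∫(-2*u**3) du.
Step 2. Evaluate the standard form: now -u**4/2.
Step 3. Substitute back u = sin(t): now -sin(t)**4/2.
Answer: -sin(t)**4/2.


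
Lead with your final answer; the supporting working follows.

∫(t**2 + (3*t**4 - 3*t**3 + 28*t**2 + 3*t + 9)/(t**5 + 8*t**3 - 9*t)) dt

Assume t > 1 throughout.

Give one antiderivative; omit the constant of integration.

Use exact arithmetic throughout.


The answer is t**3/3 - log(t) + 2*log(t - 1) + 2*log(t + 1) - atan(t/3).
Step 1. Rewrite: now ∫(t**2) dt + ∫((3*t**4 - 3*t**3 + 28*t**2 + 3*t + 9)/(t**5 + 8*t**3 - 9*t)) dt.
Step 2. Evaluate the standard form: now t**3/3 + ∫((3*t**4 - 3*t**3 + 28*t**2 + 3*t + 9)/(t**5 + 8*t**3 - 9*t)) dt.
Step 3. Decompose ∫((3*t**4 - 3*t**3 + 28*t**2 + 3*t + 9)/(t**5 + 8*t**3 - 9*t)) dt by partial fractions, (3*t**4 - 3*t**3 + 28*t**2 + 3*t + 9)/(t**5 + 8*t**3 - 9*t) = -3/(t**2 + 9) + 2/(t + 1) + 2/(t - 1) - 1/t: now t**3/3 + ∫(-1/t) dt + ∫(2/(t - 1)) dt + ∫(2/(t + 1)) dt + ∫(-3/(t**2 + 9)) dt.
Step 4. Evaluate the standard form [assuming t > 1]: now t**3/3 + 2*log(t - 1) + ∫(-1/t) dt + ∫(2/(t + 1)) dt + ∫(-3/(t**2 + 9)) dt.
Step 5. Evaluate the standard form [assuming t > -1]: now t**3/3 + 2*log(t - 1) + 2*log(t + 1) + ∫(-1/t) dt + ∫(-3/(t**2 + 9)) dt.
Step 6. Evaluate the standard form [assuming t > 0]: now t**3/3 - log(t) + 2*log(t - 1) + 2*log(t + 1) + ∫(-3/(t**2 + 9)) dt.
Step 7. Evaluate the standard form: now t**3/3 - log(t) + 2*log(t - 1) + 2*log(t + 1) - atan(t/3).
Answer: t**3/3 - log(t) + 2*log(t - 1) + 2*log(t + 1) - atan(t/3).


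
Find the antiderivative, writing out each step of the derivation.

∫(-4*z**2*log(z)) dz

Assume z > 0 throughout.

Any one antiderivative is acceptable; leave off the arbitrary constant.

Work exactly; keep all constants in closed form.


Step 1. Integrate ∫(-4*z**2*log(z)) dz by parts with u = log(z), dv = (-4*z**2) dz, so v = -4*z**3/3 [assuming z > 0]: now -4*z**3*log(z)/3 + ∫(4*z**2/3) dz.
Step 2. Evaluate the standard form: now -4*z**3*log(z)/3 + 4*z**3/9.
Answer: -4*z**3*log(z)/3 + 4*z**3/9.


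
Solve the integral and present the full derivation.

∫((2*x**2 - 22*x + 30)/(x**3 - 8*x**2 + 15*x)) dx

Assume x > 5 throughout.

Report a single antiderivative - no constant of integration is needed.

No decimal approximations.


Step 1. Decompose ∫((2*x**2 - 22*x + 30)/(x**3 - 8*x**2 + 15*x)) dx by partial fractions, (2*x**2 - 22*x + 30)/(x**3 - 8*x**2 + 15*x) = 3/(x - 3) - 3/(x - 5) + 2/x: now ∫(2/x) dx + ∫(-3/(x - 5)) dx + ∫(3/(x - 3)) dx.
Step 2. Evaluate the standard form [assuming x > 0]: now 2*log(x) + ∫(-3/(x - 5)) dx + ∫(3/(x - 3)) dx.
Step 3. Evaluate the standard form [assuming x > 5]: now 2*log(x) - 3*log(x - 5) + ∫(3/(x - 3)) dx.
Step 4. Evaluate the standard form [assuming x > 3]: now 2*log(x) - 3*log(x - 5) + 3*log(x - 3).
Answer: 2*log(x) - 3*log(x - 5) + 3*log(x - 3).


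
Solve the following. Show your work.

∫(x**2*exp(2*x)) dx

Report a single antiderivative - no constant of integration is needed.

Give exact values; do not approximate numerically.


Step 1. Integrate ∫(x**2*exp(2*x)) dx by parts with u = x**2, dv = (exp(2*x)) dx, so v = exp(2*x)/2: now x**2*exp(2*x)/2 + ∫(-x*exp(2*x)) dx.
Step 2. Integrate ∫(-x*exp(2*x)) dx by parts with u = x, dv = (-exp(2*x)) dx, so v = -exp(2*x)/2: now x**2*exp(2*x)/2 - x*exp(2*x)/2 + ∫(exp(2*x)/2) dx.
Step 3. Evaluate the standard form: now x**2*exp(2*x)/2 - x*exp(2*x)/2 + exp(2*x)/4.
Answer: x**2*exp(2*x)/2 - x*exp(2*x)/2 + exp(2*x)/4.


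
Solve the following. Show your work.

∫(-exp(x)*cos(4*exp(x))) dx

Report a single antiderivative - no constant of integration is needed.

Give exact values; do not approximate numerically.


Step 1. Substitute u = exp(x), turning ∫(-exp(x)*cos(4*exp(x))) dx into ∫(-cos(4*u)) du: now ∫(-cos(4*u)) du.
Step 2. Evaluate the standard form: now -sin(4*u)/4.
Step 3. Substitute back u = exp(x): now -sin(4*exp(x))/4.
Answer: -sin(4*exp(x))/4.


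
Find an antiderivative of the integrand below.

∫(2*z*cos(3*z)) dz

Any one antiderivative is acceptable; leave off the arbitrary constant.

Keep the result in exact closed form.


Answer: 2*z*sin(3*z)/3 + 2*cos(3*z)/9.


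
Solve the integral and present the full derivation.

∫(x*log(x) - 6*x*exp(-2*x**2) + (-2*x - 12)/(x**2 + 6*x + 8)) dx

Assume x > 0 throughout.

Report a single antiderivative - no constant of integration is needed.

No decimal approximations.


Step 1. Rewrite: now ∫(-6*x*exp(-2*x**2)) dx + ∫(x*log(x)) dx + ∫((-2*x - 12)/(x**2 + 6*x + 8)) dx.
Step 2. Integrate ∫(x*log(x)) dx by parts with u = log(x), dv = (x) dx, so v = x**2/2 [assuming x > 0]: now x**2*log(x)/2 + ∫(-x/2) dx + ∫(-6*x*exp(-2*x**2)) dx + ∫((-2*x - 12)/(x**2 + 6*x + 8)) dx.
Step 3. Evaluate the standard form: now x**2*log(x)/2 - x**2/4 + ∫(-6*x*exp(-2*x**2)) dx + ∫((-2*x - 12)/(x**2 + 6*x + 8)) dx.
Step 4. Substitute u = x**2, turning ∫(-6*x*exp(-2*x**2)) dx into ∫(-3*exp(-2*u)) du: now x**2*log(x)/2 - x**2/4 + ∫((-2*x - 12)/(x**2 + 6*x + 8)) dx + ∫(-3*exp(-2*u)) du.
Step 5. Evaluate the standard form: now x**2*log(x)/2 - x**2/4 + ∫((-2*x - 12)/(x**2 + 6*x + 8)) dx + 3*exp(-2*u)/2.
Step 6. Substitute back u = x**2: now x**2*log(x)/2 - x**2/4 + ∫((-2*x - 12)/(x**2 + 6*x + 8)) dx + 3*exp(-2*x**2)/2.
Step 7. Decompose ∫((-2*x - 12)/(x**2 + 6*x + 8)) dx by partial fractions, (-2*x - 12)/(x**2 + 6*x + 8) = 2/(x + 4) - 4/(x + 2): now x**2*log(x)/2 - x**2/4 + ∫(-4/(x + 2)) dx + ∫(2/(x + 4)) dx + 3*exp(-2*x**2)/2.
Step 8. Evaluate the standard form [assuming x > -2]: now x**2*log(x)/2 - x**2/4 - 4*log(x + 2) + ∫(2/(x + 4)) dx + 3*exp(-2*x**2)/2.
Step 9. Evaluate the standard form [assuming x > -4]: now x**2*log(x)/2 - x**2/4 - 4*log(x + 2) + 2*log(x + 4) + 3*exp(-2*x**2)/2.
Answer: x**2*log(x)/2 - x**2/4 - 4*log(x + 2) + 2*log(x + 4) + 3*exp(-2*x**2)/2.


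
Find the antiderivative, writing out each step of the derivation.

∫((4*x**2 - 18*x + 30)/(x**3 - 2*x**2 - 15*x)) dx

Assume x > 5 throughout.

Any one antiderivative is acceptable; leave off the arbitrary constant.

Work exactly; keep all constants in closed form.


Step 1. Decompose ∫((4*x**2 - 18*x + 30)/(x**3 - 2*x**2 - 15*x)) dx by partial fractions, (4*x**2 - 18*x + 30)/(x**3 - 2*x**2 - 15*x) = 5/(x + 3) + 1/(x - 5) - 2/x: now ∫(-2/x) dx + ∫(1/(x - 5)) dx + ∫(5/(x + 3)) dx.
Step 2. Evaluate the standard form [assuming x > 5]: now log(x - 5) + ∫(-2/x) dx + ∫(5/(x + 3)) dx.
Step 3. Evaluate the standard form [assuming x > 0]: now -2*log(x) + log(x - 5) + ∫(5/(x + 3)) dx.
Step 4. Evaluate the standard form [assuming x > -3]: now -2*log(x) + log(x - 5) + 5*log(x + 3).
Answer: -2*log(x) + log(x - 5) + 5*log(x + 3).


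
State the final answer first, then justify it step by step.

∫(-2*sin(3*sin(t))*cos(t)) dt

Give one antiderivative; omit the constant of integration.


The answer is 2*cos(3*sin(t))/3.
Step 1. Substitute u = sin(t), turning ∫(-2*sin(3*sin(t))*cos(t)) dt into ∫(-2*sin(3*u)) du: now ∫(-2*sin(3*u)) du.
Step 2. Evaluate the standard form: now 2*cos(3*u)/3.
Step 3. Substitute back u = sin(t): now 2*cos(3*sin(t))/3.
Answer: 2*cos(3*sin(t))/3.


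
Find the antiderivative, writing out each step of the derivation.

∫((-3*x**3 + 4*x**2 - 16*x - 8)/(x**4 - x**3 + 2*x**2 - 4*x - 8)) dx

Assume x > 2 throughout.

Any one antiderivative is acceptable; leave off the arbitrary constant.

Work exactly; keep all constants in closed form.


Step 1. Decompose ∫((-3*x**3 + 4*x**2 - 16*x - 8)/(x**4 - x**3 + 2*x**2 - 4*x - 8)) dx by partial fractions, (-3*x**3 + 4*x**2 - 16*x - 8)/(x**4 - x**3 + 2*x**2 - 4*x - 8) = 4/(x**2 + 4) - 1/(x + 1) - 2/(x - 2): now ∫(-2/(x - 2)) dx + ∫(-1/(x + 1)) dx + ∫(4/(x**2 + 4)) dx.
Step 2. Evaluate the standard form [assuming x > -1]: now -log(x + 1) + ∫(-2/(x - 2)) dx + ∫(4/(x**2 + 4)) dx.
Step 3. Evaluate the standard form [assuming x > 2]: now -2*log(x - 2) - log(x + 1) + ∫(4/(x**2 + 4)) dx.
Step 4. Evaluate the standard form: now -2*log(x - 2) - log(x + 1) + 2*atan(x/2).
Answer: -2*log(x - 2) - log(x + 1) + 2*atan(x/2).


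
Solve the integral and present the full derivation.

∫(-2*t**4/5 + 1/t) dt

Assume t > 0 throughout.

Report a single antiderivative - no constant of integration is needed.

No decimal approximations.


Step 1. Rewrite: now ∫(1/t) dt + ∫(-2*t**4/5) dt.
Step 2. Evaluate the standard form [assuming t > 0]: now log(t) + ∫(-2*t**4/5) dt.
Step 3. Evaluate the standard form: now -2*t**5/25 + log(t).
Answer: -2*t**5/25 + log(t).


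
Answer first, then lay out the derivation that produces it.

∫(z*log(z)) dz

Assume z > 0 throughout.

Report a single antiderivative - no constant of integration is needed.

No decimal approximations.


The answer is z**2*log(z)/2 - z**2/4.
Step 1. Integrate ∫(z*log(z)) dz by parts with u = log(z), dv = (z) dz, so v = z**2/2 [assuming z > 0]: now z**2*log(z)/2 + ∫(-z/2) dz.
Step 2. Evaluate the standard form: now z**2*log(z)/2 - z**2/4.
Answer: z**2*log(z)/2 - z**2/4.


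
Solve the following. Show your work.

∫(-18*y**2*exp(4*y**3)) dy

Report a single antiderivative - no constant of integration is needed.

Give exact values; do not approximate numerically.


Step 1. Substitute u = y**3, turning ∫(-18*y**2*exp(4*y**3)) dy into ∫(-6*exp(4*u)) du: now ∫(-6*exp(4*u)) du.
Step 2. Evaluate the standard form: now -3*exp(4*u)/2.
Step 3. Substitute back u = y**3: now -3*exp(4*y**3)/2.
Answer: -3*exp(4*y**3)/2.


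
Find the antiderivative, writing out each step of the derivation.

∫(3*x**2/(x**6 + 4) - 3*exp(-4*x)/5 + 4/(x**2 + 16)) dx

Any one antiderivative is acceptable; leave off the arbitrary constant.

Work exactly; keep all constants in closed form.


Step 1. Rewrite: now ∫(3*x**2/(x**6 + 4)) dx + ∫(4/(x**2 + 16)) dx + ∫(-3*exp(-4*x)/5) dx.
Step 2. Substitute u = x**3, turning ∫(3*x**2/(x**6 + 4)) dx into ∫(1/(u**2 + 4)) du: now ∫(1/(u**2 + 4)) du + ∫(4/(x**2 + 16)) dx + ∫(-3*exp(-4*x)/5) dx.
Step 3. Evaluate the standard form: now atan(u/2)/2 + ∫(4/(x**2 + 16)) dx + ∫(-3*exp(-4*x)/5) dx.
Step 4. Substitute back u = x**3: now atan(x**3/2)/2 + ∫(4/(x**2 + 16)) dx + ∫(-3*exp(-4*x)/5) dx.
Step 5. Evaluate the standard form: now atan(x**3/2)/2 + ∫(4/(x**2 + 16)) dx + 3*exp(-4*x)/20.
Step 6. Evaluate the standard form: now atan(x/4) + atan(x**3/2)/2 + 3*exp(-4*x)/20.
Answer: atan(x/4) + atan(x**3/2)/2 + 3*exp(-4*x)/20.


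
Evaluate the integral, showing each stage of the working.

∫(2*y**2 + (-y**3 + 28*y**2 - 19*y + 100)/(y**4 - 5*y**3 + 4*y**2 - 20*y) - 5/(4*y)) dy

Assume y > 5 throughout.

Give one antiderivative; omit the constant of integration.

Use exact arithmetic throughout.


Step 1. Rewrite: now ∫(-5/(4*y)) dy + ∫(2*y**2) dy + ∫((-y**3 + 28*y**2 - 19*y + 100)/(y**4 - 5*y**3 + 4*y**2 - 20*y)) dy.
Step 2. Evaluate the standard form [assuming y > 0]: now -5*log(y)/4 + ∫(2*y**2) dy + ∫((-y**3 + 28*y**2 - 19*y + 100)/(y**4 - 5*y**3 + 4*y**2 - 20*y)) dy.
Step 3. Evaluate the standard form: now 2*y**3/3 - 5*log(y)/4 + ∫((-y**3 + 28*y**2 - 19*y + 100)/(y**4 - 5*y**3 + 4*y**2 - 20*y)) dy.
Step 4. Decompose ∫((-y**3 + 28*y**2 - 19*y + 100)/(y**4 - 5*y**3 + 4*y**2 - 20*y)) dy by partial fractions, (-y**3 + 28*y**2 - 19*y + 100)/(y**4 - 5*y**3 + 4*y**2 - 20*y) = 3/(y**2 + 4) + 4/(y - 5) - 5/y: now 2*y**3/3 - 5*log(y)/4 + ∫(-5/y) dy + ∫(4/(y - 5)) dy + ∫(3/(y**2 + 4)) dy.
Step 5. Evaluate the standard form [assuming y > 5]: now 2*y**3/3 - 5*log(y)/4 + 4*log(y - 5) + ∫(-5/y) dy + ∫(3/(y**2 + 4)) dy.
Step 6. Evaluate the standard form [assuming y > 0]: now 2*y**3/3 - 25*log(y)/4 + 4*log(y - 5) + ∫(3/(y**2 + 4)) dy.
Step 7. Evaluate the standard form: now 2*y**3/3 - 25*log(y)/4 + 4*log(y - 5) + 3*atan(y/2)/2.
Answer: 2*y**3/3 - 25*log(y)/4 + 4*log(y - 5) + 3*atan(y/2)/2.


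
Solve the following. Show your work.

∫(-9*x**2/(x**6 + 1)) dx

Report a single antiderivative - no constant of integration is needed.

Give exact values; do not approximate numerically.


Step 1. Substitute u = x**3, turning ∫(-9*x**2/(x**6 + 1)) dx into ∫(-3/(u**2 + 1)) du: now ∫(-3/(u**2 + 1)) du.
Step 2. Evaluate the standard form: now -3*atan(u).
Step 3. Substitute back u = x**3: now -3*atan(x**3).
Answer: -3*atan(x**3).


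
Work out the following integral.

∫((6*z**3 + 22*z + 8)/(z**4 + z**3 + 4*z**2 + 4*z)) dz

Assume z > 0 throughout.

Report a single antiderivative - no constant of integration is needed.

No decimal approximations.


Answer: 2*log(z) + 4*log(z + 1) - atan(z/2).


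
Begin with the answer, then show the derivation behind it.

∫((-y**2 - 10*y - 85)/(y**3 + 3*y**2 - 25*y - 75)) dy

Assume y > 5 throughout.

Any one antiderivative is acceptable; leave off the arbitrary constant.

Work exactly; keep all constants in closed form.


The answer is -2*log(y - 5) + 4*log(y + 3) - 3*log(y + 5).
Step 1. Decompose ∫((-y**2 - 10*y - 85)/(y**3 + 3*y**2 - 25*y - 75)) dy by partial fractions, (-y**2 - 10*y - 85)/(y**3 + 3*y**2 - 25*y - 75) = -3/(y + 5) + 4/(y + 3) - 2/(y - 5): now ∫(-2/(y - 5)) dy + ∫(4/(y + 3)) dy + ∫(-3/(y + 5)) dy.
Step 2. Evaluate the standard form [assuming y > -3]: now 4*log(y + 3) + ∫(-2/(y - 5)) dy + ∫(-3/(y + 5)) dy.
Step 3. Evaluate the standard form [assuming y > 5]: now -2*log(y - 5) + 4*log(y + 3) + ∫(-3/(y + 5)) dy.
Step 4. Evaluate the standard form [assuming y > -5]: now -2*log(y - 5) + 4*log(y + 3) - 3*log(y + 5).
Answer: -2*log(y - 5) + 4*log(y + 3) - 3*log(y + 5).


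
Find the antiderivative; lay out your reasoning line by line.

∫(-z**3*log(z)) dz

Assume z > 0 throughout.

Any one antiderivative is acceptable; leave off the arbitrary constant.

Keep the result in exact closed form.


Step 1. Integrate ∫(-z**3*log(z)) dz by parts with u = log(z), dv = (-z**3) dz, so v = -z**4/4 [assuming z > 0]: now -z**4*log(z)/4 + ∫(z**3/4) dz.
Step 2. Evaluate the standard form: now -z**4*log(z)/4 + z**4/16.
Answer: -z**4*log(z)/4 + z**4/16.


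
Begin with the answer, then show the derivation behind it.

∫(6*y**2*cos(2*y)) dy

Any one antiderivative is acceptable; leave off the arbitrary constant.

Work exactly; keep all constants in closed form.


The answer is 3*y**2*sin(2*y) + 3*y*cos(2*y) - 3*sin(2*y)/2.
Step 1. Integrate ∫(6*y**2*cos(2*y)) dy by parts with u = y**2, dv = (6*cos(2*y)) dy, so v = 3*sin(2*y): now 3*y**2*sin(2*y) + ∫(-6*y*sin(2*y)) dy.
Step 2. Integrate ∫(-6*y*sin(2*y)) dy by parts with u = y, dv = (-6*sin(2*y)) dy, so v = 3*cos(2*y): now 3*y**2*sin(2*y) + 3*y*cos(2*y) + ∫(-3*cos(2*y)) dy.
Step 3. Evaluate the standard form: now 3*y**2*sin(2*y) + 3*y*cos(2*y) - 3*sin(2*y)/2.
Answer: 3*y**2*sin(2*y) + 3*y*cos(2*y) - 3*sin(2*y)/2.


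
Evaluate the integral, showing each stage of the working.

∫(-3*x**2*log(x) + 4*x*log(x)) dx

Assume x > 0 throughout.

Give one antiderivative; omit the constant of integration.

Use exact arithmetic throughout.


Step 1. Rewrite: now ∫(4*x*log(x)) dx + ∫(-3*x**2*log(x)) dx.
Step 2. Integrate ∫(4*x*log(x)) dx by parts with u = log(x), dv = (4*x) dx, so v = 2*x**2 [assuming x > 0]: now 2*x**2*log(x) + ∫(-2*x) dx + ∫(-3*x**2*log(x)) dx.
Step 3. Evaluate the standard form: now 2*x**2*log(x) - x**2 + ∫(-3*x**2*log(x)) dx.
Step 4. Integrate ∫(-3*x**2*log(x)) dx by parts with u = log(x), dv = (-3*x**2) dx, so v = -x**3 [assuming x > 0]: now -x**3*log(x) + 2*x**2*log(x) - x**2 + ∫(x**2) dx.
Step 5. Evaluate the standard form: now -x**3*log(x) + x**3/3 + 2*x**2*log(x) - x**2.
Answer: -x**3*log(x) + x**3/3 + 2*x**2*log(x) - x**2.


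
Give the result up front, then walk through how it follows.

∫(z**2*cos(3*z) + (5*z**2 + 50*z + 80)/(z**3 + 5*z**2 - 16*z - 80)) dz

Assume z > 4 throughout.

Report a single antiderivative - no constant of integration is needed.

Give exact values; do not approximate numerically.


The answer is z**2*sin(3*z)/3 + 2*z*cos(3*z)/9 + 5*log(z - 4) + 5*log(z + 4) - 5*log(z + 5) - 2*sin(3*z)/27.
Step 1. Rewrite: now ∫(z**2*cos(3*z)) dz + ∫((5*z**2 + 50*z + 80)/(z**3 + 5*z**2 - 16*z - 80)) dz.
Step 2. Decompose ∫((5*z**2 + 50*z + 80)/(z**3 + 5*z**2 - 16*z - 80)) dz by partial fractions, (5*z**2 + 50*z + 80)/(z**3 + 5*z**2 - 16*z - 80) = -5/(z + 5) + 5/(z + 4) + 5/(z - 4): now ∫(z**2*cos(3*z)) dz + ∫(5/(z - 4)) dz + ∫(5/(z + 4)) dz + ∫(-5/(z + 5)) dz.
Step 3. Evaluate the standard form [assuming z > 4]: now 5*log(z - 4) + ∫(z**2*cos(3*z)) dz + ∫(5/(z + 4)) dz + ∫(-5/(z + 5)) dz.
Step 4. Evaluate the standard form [assuming z > -5]: now 5*log(z - 4) - 5*log(z + 5) + ∫(z**2*cos(3*z)) dz + ∫(5/(z + 4)) dz.
Step 5. Evaluate the standard form [assuming z > -4]: now 5*log(z - 4) + 5*log(z + 4) - 5*log(z + 5) + ∫(z**2*cos(3*z)) dz.
Step 6. Integrate ∫(z**2*cos(3*z)) dz by parts with u = z**2, dv = (cos(3*z)) dz, so v = sin(3*z)/3: now z**2*sin(3*z)/3 + 5*log(z - 4) + 5*log(z + 4) - 5*log(z + 5) + ∫(-2*z*sin(3*z)/3) dz.
Step 7. Integrate ∫(-2*z*sin(3*z)/3) dz by parts with u = z, dv = (-2*sin(3*z)/3) dz, so v = 2*cos(3*z)/9: now z**2*sin(3*z)/3 + 2*z*cos(3*z)/9 + 5*log(z - 4) + 5*log(z + 4) - 5*log(z + 5) + ∫(-2*cos(3*z)/9) dz.
Step 8. Evaluate the standard form: now z**2*sin(3*z)/3 + 2*z*cos(3*z)/9 + 5*log(z - 4) + 5*log(z + 4) - 5*log(z + 5) - 2*sin(3*z)/27.
Answer: z**2*sin(3*z)/3 + 2*z*cos(3*z)/9 + 5*log(z - 4) + 5*log(z + 4) - 5*log(z + 5) - 2*sin(3*z)/27.


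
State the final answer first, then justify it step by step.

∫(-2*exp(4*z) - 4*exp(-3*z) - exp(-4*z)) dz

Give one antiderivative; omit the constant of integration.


The answer is -exp(4*z)/2 + 4*exp(-3*z)/3 + exp(-4*z)/4.
Step 1. Rewrite: now ∫(-exp(-4*z)) dz + ∫(-4*exp(-3*z)) dz + ∫(-2*exp(4*z)) dz.
Step 2. Evaluate the standard form: now ∫(-4*exp(-3*z)) dz + ∫(-2*exp(4*z)) dz + exp(-4*z)/4.
Step 3. Evaluate the standard form: now ∫(-2*exp(4*z)) dz + 4*exp(-3*z)/3 + exp(-4*z)/4.
Step 4. Evaluate the standard form: now -exp(4*z)/2 + 4*exp(-3*z)/3 + exp(-4*z)/4.
Answer: -exp(4*z)/2 + 4*exp(-3*z)/3 + exp(-4*z)/4.


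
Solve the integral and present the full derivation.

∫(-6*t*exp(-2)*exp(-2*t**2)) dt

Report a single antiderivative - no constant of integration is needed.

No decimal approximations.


Step 1. Substitute u = t**2 + 1, turning ∫(-6*t*exp(-2)*exp(-2*t**2)) dt into ∫(-3*exp(-2*u)) du: now ∫(-3*exp(-2*u)) du.
Step 2. Evaluate the standard form: now 3*exp(-2*u)/2.
Step 3. Substitute back u = t**2 + 1: now 3*exp(-2*t**2 - 2)/2.
Answer: 3*exp(-2*t**2 - 2)/2.


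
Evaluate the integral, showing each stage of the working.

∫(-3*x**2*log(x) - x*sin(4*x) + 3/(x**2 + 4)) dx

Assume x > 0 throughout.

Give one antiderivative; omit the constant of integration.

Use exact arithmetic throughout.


Step 1. Rewrite: now ∫(-x*sin(4*x)) dx + ∫(-3*x**2*log(x)) dx + ∫(3/(x**2 + 4)) dx.
Step 2. Evaluate the standard form: now 3*atan(x/2)/2 + ∫(-x*sin(4*x)) dx + ∫(-3*x**2*log(x)) dx.
Step 3. Integrate ∫(-3*x**2*log(x)) dx by parts with u = log(x), dv = (-3*x**2) dx, so v = -x**3 [assuming x > 0]: now -x**3*log(x) + 3*atan(x/2)/2 + ∫(x**2) dx + ∫(-x*sin(4*x)) dx.
Step 4. Evaluate the standard form: now -x**3*log(x) + x**3/3 + 3*atan(x/2)/2 + ∫(-x*sin(4*x)) dx.
Step 5. Integrate ∫(-x*sin(4*x)) dx by parts with u = x, dv = (-sin(4*x)) dx, so v = cos(4*x)/4: now -x**3*log(x) + x**3/3 + x*cos(4*x)/4 + 3*atan(x/2)/2 + ∫(-cos(4*x)/4) dx.
Step 6. Evaluate the standard form: now -x**3*log(x) + x**3/3 + x*cos(4*x)/4 - sin(4*x)/16 + 3*atan(x/2)/2.
Answer: -x**3*log(x) + x**3/3 + x*cos(4*x)/4 - sin(4*x)/16 + 3*atan(x/2)/2.


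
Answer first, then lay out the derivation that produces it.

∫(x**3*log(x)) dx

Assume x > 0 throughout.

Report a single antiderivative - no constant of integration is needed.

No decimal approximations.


The answer is x**4*log(x)/4 - x**4/16.
Step 1. Integrate ∫(x**3*log(x)) dx by parts with u = log(x), dv = (x**3) dx, so v = x**4/4 [assuming x > 0]: now x**4*log(x)/4 + ∫(-x**3/4) dx.
Step 2. Evaluate the standard form: now x**4*log(x)/4 - x**4/16.
Answer: x**4*log(x)/4 - x**4/16.


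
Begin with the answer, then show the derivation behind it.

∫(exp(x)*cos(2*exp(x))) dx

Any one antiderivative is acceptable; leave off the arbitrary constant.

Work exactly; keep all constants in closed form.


The answer is sin(2*exp(x))/2.
Step 1. Substitute u = exp(x), turning ∫(exp(x)*cos(2*exp(x))) dx into ∫(cos(2*u)) du: now ∫(cos(2*u)) du.
Step 2. Evaluate the standard form: now sin(2*u)/2.
Step 3. Substitute back u = exp(x): now sin(2*exp(x))/2.
Answer: sin(2*exp(x))/2.


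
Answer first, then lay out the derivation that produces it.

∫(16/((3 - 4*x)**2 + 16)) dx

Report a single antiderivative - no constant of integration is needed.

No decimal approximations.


The answer is atan(x - 3/4).
Step 1. Substitute u = 3 - 4*x, turning ∫(16/((3 - 4*x)**2 + 16)) dx into ∫(-4/(u**2 + 16)) du: now ∫(-4/(u**2 + 16)) du.
Step 2. Evaluate the standard form: now -atan(u/4).
Step 3. Substitute back u = 3 - 4*x: now atan(x - 3/4).
Answer: atan(x - 3/4).


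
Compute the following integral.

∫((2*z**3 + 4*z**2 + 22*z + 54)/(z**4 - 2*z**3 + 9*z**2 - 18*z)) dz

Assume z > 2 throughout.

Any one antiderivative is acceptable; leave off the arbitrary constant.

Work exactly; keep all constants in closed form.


Answer: -3*log(z) + 5*log(z - 2) - 2*atan(z/3)/3.


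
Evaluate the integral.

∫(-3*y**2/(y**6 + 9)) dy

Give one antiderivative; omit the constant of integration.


Answer: -atan(y**3/3)/3.


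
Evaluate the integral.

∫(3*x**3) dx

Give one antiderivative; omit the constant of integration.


Answer: 3*x**4/4.


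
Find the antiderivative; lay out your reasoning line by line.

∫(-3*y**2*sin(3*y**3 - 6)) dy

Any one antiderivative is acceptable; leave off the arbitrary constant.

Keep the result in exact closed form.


Step 1. Substitute u = y**3 - 2, turning ∫(-3*y**2*sin(3*y**3 - 6)) dy into ∫(-sin(3*u)) du: now ∫(-sin(3*u)) du.
Step 2. Evaluate the standard form: now cos(3*u)/3.
Step 3. Substitute back u = y**3 - 2: now cos(3*y**3 - 6)/3.
Answer: cos(3*y**3 - 6)/3.


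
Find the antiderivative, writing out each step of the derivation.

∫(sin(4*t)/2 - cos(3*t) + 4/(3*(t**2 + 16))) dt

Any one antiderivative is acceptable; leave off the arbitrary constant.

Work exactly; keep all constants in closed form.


Step 1. Rewrite: now ∫(4/(3*(t**2 + 16))) dt + ∫(sin(4*t)/2) dt + ∫(-cos(3*t)) dt.
Step 2. Evaluate the standard form: now -cos(4*t)/8 + ∫(4/(3*(t**2 + 16))) dt + ∫(-cos(3*t)) dt.
Step 3. Evaluate the standard form: now -sin(3*t)/3 - cos(4*t)/8 + ∫(4/(3*(t**2 + 16))) dt.
Step 4. Evaluate the standard form: now -sin(3*t)/3 - cos(4*t)/8 + atan(t/4)/3.
Answer: -sin(3*t)/3 - cos(4*t)/8 + atan(t/4)/3.


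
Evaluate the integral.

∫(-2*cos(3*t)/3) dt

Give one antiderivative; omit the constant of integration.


Answer: -2*sin(3*t)/9.


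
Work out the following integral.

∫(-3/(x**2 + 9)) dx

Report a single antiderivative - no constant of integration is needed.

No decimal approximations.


Answer: -atan(x/3).


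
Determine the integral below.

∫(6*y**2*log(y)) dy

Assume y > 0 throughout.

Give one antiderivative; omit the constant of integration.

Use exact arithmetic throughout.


Answer: 2*y**3*log(y) - 2*y**3/3.


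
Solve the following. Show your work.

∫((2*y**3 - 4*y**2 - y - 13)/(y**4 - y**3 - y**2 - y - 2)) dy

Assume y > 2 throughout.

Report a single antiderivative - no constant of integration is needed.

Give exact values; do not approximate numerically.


Step 1. Decompose ∫((2*y**3 - 4*y**2 - y - 13)/(y**4 - y**3 - y**2 - y - 2)) dy by partial fractions, (2*y**3 - 4*y**2 - y - 13)/(y**4 - y**3 - y**2 - y - 2) = 3/(y**2 + 1) + 3/(y + 1) - 1/(y - 2): now ∫(-1/(y - 2)) dy + ∫(3/(y + 1)) dy + ∫(3/(y**2 + 1)) dy.
Step 2. Evaluate the standard form [assuming y > -1]: now 3*log(y + 1) + ∫(-1/(y - 2)) dy + ∫(3/(y**2 + 1)) dy.
Step 3. Evaluate the standard form [assuming y > 2]: now -log(y - 2) + 3*log(y + 1) + ∫(3/(y**2 + 1)) dy.
Step 4. Evaluate the standard form: now -log(y - 2) + 3*log(y + 1) + 3*atan(y).
Answer: -log(y - 2) + 3*log(y + 1) + 3*atan(y).


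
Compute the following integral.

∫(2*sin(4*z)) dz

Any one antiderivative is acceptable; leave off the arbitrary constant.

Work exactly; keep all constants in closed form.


Answer: -cos(4*z)/2.


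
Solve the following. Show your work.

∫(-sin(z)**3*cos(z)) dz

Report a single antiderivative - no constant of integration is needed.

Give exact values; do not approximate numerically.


Step 1. Substitute u = sin(z), turning ∫(-sin(z)**3*cos(z)) dz into ∫(-u**3) du: now ∫(-u**3) du.
Step 2. Evaluate the standard form: now -u**4/4.
Step 3. Substitute back u = sin(z): now -sin(z)**4/4.
Answer: -sin(z)**4/4.


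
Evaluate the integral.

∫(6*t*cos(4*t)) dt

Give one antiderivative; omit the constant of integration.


Answer: 3*t*sin(4*t)/2 + 3*cos(4*t)/8.


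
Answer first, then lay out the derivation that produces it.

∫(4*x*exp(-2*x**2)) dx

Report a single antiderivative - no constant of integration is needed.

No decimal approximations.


The answer is -exp(-2*x**2).
Step 1. Substitute u = x**2, turning ∫(4*x*exp(-2*x**2)) dx into ∫(2*exp(-2*u)) du: now ∫(2*exp(-2*u)) du.
Step 2. Evaluate the standard form: now -exp(-2*u).
Step 3. Substitute back u = x**2: now -exp(-2*x**2).
Answer: -exp(-2*x**2).


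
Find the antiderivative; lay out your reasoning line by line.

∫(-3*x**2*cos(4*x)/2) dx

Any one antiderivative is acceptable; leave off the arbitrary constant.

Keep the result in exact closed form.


Step 1. Integrate ∫(-3*x**2*cos(4*x)/2) dx by parts with u = x**2, dv = (-3*cos(4*x)/2) dx, so v = -3*sin(4*x)/8: now -3*x**2*sin(4*x)/8 + ∫(3*x*sin(4*x)/4) dx.
Step 2. Integrate ∫(3*x*sin(4*x)/4) dx by parts with u = x, dv = (3*sin(4*x)/4) dx, so v = -3*cos(4*x)/16: now -3*x**2*sin(4*x)/8 - 3*x*cos(4*x)/16 + ∫(3*cos(4*x)/16) dx.
Step 3. Evaluate the standard form: now -3*x**2*sin(4*x)/8 - 3*x*cos(4*x)/16 + 3*sin(4*x)/64.
Answer: -3*x**2*sin(4*x)/8 - 3*x*cos(4*x)/16 + 3*sin(4*x)/64.


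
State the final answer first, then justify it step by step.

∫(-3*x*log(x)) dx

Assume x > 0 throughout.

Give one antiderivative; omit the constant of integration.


The answer is -3*x**2*log(x)/2 + 3*x**2/4.
Step 1. Integrate ∫(-3*x*log(x)) dx by parts with u = log(x), dv = (-3*x) dx, so v = -3*x**2/2 [assuming x > 0]: now -3*x**2*log(x)/2 + ∫(3*x/2) dx.
Step 2. Evaluate the standard form: now -3*x**2*log(x)/2 + 3*x**2/4.
Answer: -3*x**2*log(x)/2 + 3*x**2/4.


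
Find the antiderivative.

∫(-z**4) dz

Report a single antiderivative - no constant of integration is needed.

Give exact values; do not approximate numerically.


Answer: -z**5/5.
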